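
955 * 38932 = 37180060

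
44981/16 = 2811 + 5/16 ≈ 2811.31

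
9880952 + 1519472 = 11400424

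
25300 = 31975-6675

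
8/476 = 2/119 ≈ 0.0168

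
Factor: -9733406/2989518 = -1*3^(-1)*7^(-1)*17^(-1)*53^(-1)*79^(-1)*4866703^1 = -4866703/1494759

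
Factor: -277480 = -1*2^3*5^1*7^1*991^1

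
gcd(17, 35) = 1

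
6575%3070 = 435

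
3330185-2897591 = 432594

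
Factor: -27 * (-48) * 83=2^4 * 3^4 * 83^1=107568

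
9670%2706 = 1552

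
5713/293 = 19 + 146/293 ≈ 19.50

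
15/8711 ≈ 0.00172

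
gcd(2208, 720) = 48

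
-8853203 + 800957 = -8052246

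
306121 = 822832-516711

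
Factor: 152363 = 152363^1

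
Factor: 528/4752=3^(-2)=1/9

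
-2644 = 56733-59377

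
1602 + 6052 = 7654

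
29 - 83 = -54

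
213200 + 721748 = 934948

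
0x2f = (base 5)142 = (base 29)1i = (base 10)47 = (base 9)52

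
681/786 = 227/262≈0.866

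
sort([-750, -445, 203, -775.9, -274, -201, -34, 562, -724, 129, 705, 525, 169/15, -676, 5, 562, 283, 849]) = [-775.9, -750, -724, -676, -445, -274, -201, -34, 5, 169/15, 129, 203, 283, 525, 562, 562, 705, 849]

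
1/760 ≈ 0.00132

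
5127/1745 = 2 + 1637/1745 ≈ 2.94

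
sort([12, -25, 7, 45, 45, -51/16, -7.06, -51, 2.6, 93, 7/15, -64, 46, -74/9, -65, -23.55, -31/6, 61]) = [-65, -64, -51, -25, -23.55, -74/9, -7.06, -31/6, -51/16, 7/15, 2.6, 7, 12, 45, 45, 46, 61, 93]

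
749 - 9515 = -8766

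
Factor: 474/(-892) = -1*2^(-1)*3^1*79^1*223^(-1) = -237/446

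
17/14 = 1 + 3/14 ≈ 1.21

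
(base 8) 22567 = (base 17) 1g33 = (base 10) 9591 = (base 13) 449a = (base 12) 5673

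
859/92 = 9+31/92 ≈ 9.34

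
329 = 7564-7235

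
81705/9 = 9078 + 1/3 ≈ 9078.33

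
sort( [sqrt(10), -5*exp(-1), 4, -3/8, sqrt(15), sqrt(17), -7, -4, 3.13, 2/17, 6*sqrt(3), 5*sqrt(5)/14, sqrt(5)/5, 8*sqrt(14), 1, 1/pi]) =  [-7, -4, -5*exp(-1), -3/8, 2/17, 1/pi, sqrt(5)/5, 5*sqrt(5)/14, 1, 3.13, sqrt(10), sqrt(15), 4, sqrt(17), 6*sqrt(3), 8*sqrt(14)]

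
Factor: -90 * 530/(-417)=2^2 * 3^1 * 5^2 * 53^1 * 139^(-1)=15900/139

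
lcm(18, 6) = 18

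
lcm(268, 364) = 24388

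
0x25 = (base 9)41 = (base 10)37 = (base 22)1f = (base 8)45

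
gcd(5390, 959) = 7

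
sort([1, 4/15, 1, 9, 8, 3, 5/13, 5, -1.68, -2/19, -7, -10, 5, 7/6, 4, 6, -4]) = [-10, -7, -4, -1.68, -2/19, 4/15, 5/13, 1, 1, 7/6, 3, 4, 5, 5, 6, 8, 9]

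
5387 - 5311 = 76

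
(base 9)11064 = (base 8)16264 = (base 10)7348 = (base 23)dkb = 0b1110010110100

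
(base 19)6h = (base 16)83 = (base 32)43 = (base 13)a1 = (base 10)131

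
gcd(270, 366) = 6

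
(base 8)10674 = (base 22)988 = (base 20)b70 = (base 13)20b3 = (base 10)4540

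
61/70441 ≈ 0.000866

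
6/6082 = 3/3041≈0.000987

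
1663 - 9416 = -7753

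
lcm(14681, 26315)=1394695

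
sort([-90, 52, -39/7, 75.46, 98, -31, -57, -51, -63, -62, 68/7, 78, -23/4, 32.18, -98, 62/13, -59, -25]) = [-98, -90, -63, -62, -59, -57, -51, -31, -25, -23/4, -39/7, 62/13, 68/7, 32.18, 52, 75.46, 78, 98]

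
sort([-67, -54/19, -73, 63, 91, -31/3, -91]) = [-91, -73, -67, -31/3, -54/19, 63, 91]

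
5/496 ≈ 0.0101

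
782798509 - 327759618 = 455038891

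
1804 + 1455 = 3259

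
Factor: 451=11^1 * 41^1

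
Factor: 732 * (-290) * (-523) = 2^3 * 3^1 * 5^1 * 29^1 * 61^1 * 523^1 = 111022440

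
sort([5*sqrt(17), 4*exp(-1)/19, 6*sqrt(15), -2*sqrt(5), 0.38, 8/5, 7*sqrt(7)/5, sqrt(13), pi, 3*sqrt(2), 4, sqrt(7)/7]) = [-2*sqrt(5), 4*exp(-1)/19, sqrt(7)/7, 0.38, 8/5, pi, sqrt(13), 7*sqrt(7)/5, 4, 3*sqrt(2), 5*sqrt(17), 6*sqrt(15)]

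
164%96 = 68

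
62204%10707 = 8669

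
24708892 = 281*87932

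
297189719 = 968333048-671143329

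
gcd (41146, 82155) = 1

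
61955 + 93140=155095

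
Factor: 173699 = 173699^1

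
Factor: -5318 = -1*2^1*2659^1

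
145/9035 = 29/1807≈0.0160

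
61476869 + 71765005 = 133241874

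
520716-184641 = 336075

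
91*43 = 3913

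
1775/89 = 19 + 84/89 ≈ 19.94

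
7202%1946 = 1364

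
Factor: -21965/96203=-1*5^1*17^(-1)*23^1*191^1*5659^(-1)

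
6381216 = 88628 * 72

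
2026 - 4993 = -2967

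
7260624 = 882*8232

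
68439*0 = 0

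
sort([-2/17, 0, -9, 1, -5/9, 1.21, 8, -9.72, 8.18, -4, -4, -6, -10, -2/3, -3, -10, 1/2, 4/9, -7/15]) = [-10, -10, -9.72, -9, -6, -4, -4, -3, -2/3, -5/9, -7/15, -2/17, 0, 4/9, 1/2, 1, 1.21, 8, 8.18]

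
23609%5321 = 2325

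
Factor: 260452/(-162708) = -1 * 3^(-1) * 7^(-1) * 13^(-1) * 19^1 * 23^1 = -437/273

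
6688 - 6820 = -132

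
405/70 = 5 + 11/14 ≈ 5.79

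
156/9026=78/4513 ≈ 0.0173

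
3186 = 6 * 531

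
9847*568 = 5593096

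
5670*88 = 498960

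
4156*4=16624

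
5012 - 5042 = -30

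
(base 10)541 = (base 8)1035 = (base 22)12d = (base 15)261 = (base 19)199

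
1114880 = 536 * 2080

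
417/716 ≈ 0.582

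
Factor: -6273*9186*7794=-1*2^2*3^5*17^1*41^1*433^1*1531^1=-449119725732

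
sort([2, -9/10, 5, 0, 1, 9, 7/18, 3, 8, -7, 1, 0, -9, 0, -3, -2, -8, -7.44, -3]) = [-9, -8, -7.44, -7, -3, -3, -2, -9/10, 0, 0, 0, 7/18, 1, 1, 2, 3, 5, 8, 9]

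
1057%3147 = 1057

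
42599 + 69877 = 112476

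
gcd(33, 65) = 1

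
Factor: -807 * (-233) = 3^1 * 233^1 * 269^1 = 188031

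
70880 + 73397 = 144277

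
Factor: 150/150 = 1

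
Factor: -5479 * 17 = -1 * 17^1 * 5479^1 = -93143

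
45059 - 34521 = 10538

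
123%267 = 123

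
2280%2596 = 2280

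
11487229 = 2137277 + 9349952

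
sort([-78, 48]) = [-78, 48]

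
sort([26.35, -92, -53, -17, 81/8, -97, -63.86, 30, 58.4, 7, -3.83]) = [-97, -92, -63.86, -53, -17, -3.83, 7, 81/8, 26.35, 30, 58.4]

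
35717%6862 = 1407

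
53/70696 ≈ 0.000750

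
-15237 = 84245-99482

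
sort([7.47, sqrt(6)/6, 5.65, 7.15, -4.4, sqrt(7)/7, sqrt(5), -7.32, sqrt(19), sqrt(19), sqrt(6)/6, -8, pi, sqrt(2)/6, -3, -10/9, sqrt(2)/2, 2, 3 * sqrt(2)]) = [-8, -7.32, -4.4, -3, -10/9, sqrt(2)/6, sqrt(7)/7, sqrt(6)/6, sqrt(6)/6, sqrt(2)/2, 2, sqrt(5), pi, 3 * sqrt(2), sqrt(19), sqrt(19), 5.65, 7.15, 7.47]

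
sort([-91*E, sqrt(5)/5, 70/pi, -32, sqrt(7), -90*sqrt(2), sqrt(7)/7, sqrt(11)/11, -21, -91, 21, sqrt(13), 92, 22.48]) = [-91*E, -90*sqrt(2), -91, -32, -21, sqrt(11)/11, sqrt(7)/7, sqrt(5)/5, sqrt(7), sqrt(13), 21, 70/pi, 22.48, 92]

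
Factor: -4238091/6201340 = -1 * 2^(-2) * 3^2 * 5^(-1) * 11^1 * 13^1 * 37^1 * 89^1 * 311^(-1) * 997^(-1)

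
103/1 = 103 = 103.00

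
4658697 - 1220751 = 3437946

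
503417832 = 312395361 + 191022471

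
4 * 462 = 1848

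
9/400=0.0225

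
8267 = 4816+3451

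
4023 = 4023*1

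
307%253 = 54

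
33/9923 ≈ 0.00333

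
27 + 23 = 50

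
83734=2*41867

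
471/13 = 36 + 3/13 ≈ 36.23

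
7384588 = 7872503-487915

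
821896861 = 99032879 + 722863982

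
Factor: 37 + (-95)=-1 * 2^1 * 29^1=-58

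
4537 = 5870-1333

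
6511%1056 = 175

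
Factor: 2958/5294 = 3^1 * 17^1 * 29^1 * 2647^(-1) = 1479/2647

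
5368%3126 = 2242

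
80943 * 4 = 323772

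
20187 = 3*6729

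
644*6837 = 4403028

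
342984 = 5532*62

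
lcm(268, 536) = 536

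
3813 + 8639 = 12452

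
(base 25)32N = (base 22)40C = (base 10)1948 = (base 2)11110011100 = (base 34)1NA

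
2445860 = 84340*29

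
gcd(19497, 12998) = 6499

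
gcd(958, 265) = 1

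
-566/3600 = -283/1800 ≈ -0.157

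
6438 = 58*111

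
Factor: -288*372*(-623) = 2^7*3^3*7^1*31^1*89^1 = 66745728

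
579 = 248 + 331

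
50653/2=25326 + 1/2=25326.50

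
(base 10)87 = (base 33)2l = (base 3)10020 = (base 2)1010111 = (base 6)223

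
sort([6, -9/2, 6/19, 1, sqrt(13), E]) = [-9/2, 6/19, 1, E, sqrt(13), 6]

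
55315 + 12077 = 67392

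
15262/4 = 3815+1/2 = 3815.50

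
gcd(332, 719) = 1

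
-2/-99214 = 1/49607 ≈ 0.0000202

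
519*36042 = 18705798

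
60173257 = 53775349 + 6397908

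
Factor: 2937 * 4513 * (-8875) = -1 * 3^1 * 5^3 * 11^1 * 71^1 * 89^1 * 4513^1 = -117635293875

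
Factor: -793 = -1*13^1*61^1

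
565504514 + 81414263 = 646918777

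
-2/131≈-0.0153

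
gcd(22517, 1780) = 89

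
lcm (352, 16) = 352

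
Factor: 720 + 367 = 1087^1 = 1087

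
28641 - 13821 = 14820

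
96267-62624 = 33643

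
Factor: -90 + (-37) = -1 * 127^1 = -127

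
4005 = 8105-4100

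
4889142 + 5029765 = 9918907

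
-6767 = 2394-9161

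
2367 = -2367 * (-1)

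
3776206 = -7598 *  (-497)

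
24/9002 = 12/4501 ≈ 0.00267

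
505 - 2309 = -1804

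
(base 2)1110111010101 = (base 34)6kl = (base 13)3626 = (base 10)7637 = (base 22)fh3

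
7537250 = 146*51625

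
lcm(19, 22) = 418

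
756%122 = 24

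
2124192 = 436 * 4872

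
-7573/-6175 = 1+1398/6175 ≈ 1.23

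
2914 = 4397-1483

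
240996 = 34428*7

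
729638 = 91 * 8018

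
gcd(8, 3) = 1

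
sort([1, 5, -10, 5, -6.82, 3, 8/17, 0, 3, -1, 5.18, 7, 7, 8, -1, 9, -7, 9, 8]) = [-10, -7, -6.82, -1, -1, 0, 8/17, 1, 3, 3, 5, 5, 5.18, 7, 7, 8, 8, 9, 9]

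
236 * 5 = 1180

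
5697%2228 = 1241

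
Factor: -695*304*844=-1*2^6*5^1*19^1*139^1*211^1=-178320320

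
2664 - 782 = 1882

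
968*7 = 6776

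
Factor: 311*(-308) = -1*2^2*7^1*11^1*311^1 = -95788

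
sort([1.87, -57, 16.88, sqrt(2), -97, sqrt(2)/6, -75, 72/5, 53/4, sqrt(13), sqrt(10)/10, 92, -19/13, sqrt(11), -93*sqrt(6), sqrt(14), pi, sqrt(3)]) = [-93*sqrt(6), -97, -75, -57, -19/13, sqrt(2)/6, sqrt(10)/10, sqrt(2), sqrt(3), 1.87, pi, sqrt(11), sqrt(13), sqrt(14), 53/4, 72/5, 16.88, 92]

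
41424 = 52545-11121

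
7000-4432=2568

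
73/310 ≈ 0.235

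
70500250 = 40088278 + 30411972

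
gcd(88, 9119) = 11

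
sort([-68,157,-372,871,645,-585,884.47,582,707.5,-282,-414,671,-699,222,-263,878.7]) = [-699,-585,-414,-372,-282,-263,-68,157,222,582,645,671,707.5,871,878.7,884.47]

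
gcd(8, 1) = 1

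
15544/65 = 239+9/65 ≈ 239.14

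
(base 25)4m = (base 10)122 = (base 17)73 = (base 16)7a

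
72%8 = 0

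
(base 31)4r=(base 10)151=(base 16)97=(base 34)4f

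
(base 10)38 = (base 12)32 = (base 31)17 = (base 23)1f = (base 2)100110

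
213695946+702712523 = 916408469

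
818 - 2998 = -2180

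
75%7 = 5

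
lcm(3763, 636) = 45156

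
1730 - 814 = 916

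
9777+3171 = 12948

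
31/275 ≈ 0.113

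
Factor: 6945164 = 2^2*101^1*17191^1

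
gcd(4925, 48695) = 5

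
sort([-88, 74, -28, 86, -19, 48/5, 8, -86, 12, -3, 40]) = [-88, -86, -28, -19, -3, 8, 48/5, 12, 40, 74, 86]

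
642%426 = 216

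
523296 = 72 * 7268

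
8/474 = 4/237 ≈ 0.0169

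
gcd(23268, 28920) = 12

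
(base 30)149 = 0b10000000101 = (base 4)100011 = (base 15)489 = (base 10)1029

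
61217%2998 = 1257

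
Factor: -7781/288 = -1 * 2^(-5) * 3^(-2) * 31^1 * 251^1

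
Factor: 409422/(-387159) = -1*2^1*13^1*23^(-1)*29^1*31^(-1) = -754/713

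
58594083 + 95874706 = 154468789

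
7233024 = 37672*192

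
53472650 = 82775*646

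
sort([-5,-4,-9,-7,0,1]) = [-9,-7,-5,-4,0,1]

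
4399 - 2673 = 1726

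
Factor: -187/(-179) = 11^1*17^1*179^(-1)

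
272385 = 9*30265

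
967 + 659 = 1626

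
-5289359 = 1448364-6737723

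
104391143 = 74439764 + 29951379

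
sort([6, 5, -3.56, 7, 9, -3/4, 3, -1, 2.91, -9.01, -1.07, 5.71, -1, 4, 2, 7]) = [-9.01, -3.56, -1.07, -1, -1, -3/4, 2, 2.91, 3, 4, 5, 5.71, 6, 7, 7, 9]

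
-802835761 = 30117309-832953070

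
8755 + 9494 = 18249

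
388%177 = 34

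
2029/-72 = -28 - 13/72 ≈ -28.18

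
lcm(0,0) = 0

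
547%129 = 31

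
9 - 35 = -26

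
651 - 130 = 521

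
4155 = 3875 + 280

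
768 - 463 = 305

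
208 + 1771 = 1979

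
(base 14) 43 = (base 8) 73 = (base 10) 59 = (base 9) 65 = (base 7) 113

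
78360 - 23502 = 54858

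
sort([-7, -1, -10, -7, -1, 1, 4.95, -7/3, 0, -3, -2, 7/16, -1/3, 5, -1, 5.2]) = [-10, -7, -7, -3, -7/3, -2, -1, -1, -1, -1/3, 0, 7/16, 1, 4.95, 5, 5.2]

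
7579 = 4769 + 2810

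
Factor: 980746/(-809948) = -1*2^(-1)*13^1*17^(-1)*43^(-1)*67^1*277^(-1)*563^1 = -490373/404974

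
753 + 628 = 1381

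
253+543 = 796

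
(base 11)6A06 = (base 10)9202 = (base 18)1A74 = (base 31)9HQ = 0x23F2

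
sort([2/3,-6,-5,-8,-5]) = [-8,-6,-5,-5,2/3]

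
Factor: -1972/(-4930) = 2^1 * 5^(-1) = 2/5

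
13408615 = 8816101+4592514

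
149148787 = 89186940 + 59961847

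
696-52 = 644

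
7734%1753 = 722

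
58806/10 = 5880 + 3/5 = 5880.60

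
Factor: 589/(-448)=-1 * 2^(-6) * 7^(-1) * 19^1 * 31^1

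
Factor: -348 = -1 * 2^2 * 3^1 * 29^1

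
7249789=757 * 9577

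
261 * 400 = 104400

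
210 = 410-200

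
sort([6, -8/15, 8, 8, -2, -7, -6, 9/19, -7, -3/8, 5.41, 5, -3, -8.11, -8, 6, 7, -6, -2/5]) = [-8.11, -8, -7, -7, -6, -6, -3, -2, -8/15, -2/5, -3/8, 9/19, 5, 5.41, 6, 6, 7, 8, 8]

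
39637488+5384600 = 45022088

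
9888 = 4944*2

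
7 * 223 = 1561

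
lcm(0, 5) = 0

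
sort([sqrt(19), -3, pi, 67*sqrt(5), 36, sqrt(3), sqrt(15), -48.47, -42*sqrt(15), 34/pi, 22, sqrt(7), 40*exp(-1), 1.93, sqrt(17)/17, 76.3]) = [-42*sqrt(15), -48.47, -3, sqrt(17)/17, sqrt(3), 1.93, sqrt(7), pi, sqrt(15), sqrt(19), 34/pi, 40*exp(-1), 22, 36, 76.3, 67*sqrt(5)]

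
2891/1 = 2891 = 2891.00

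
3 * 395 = 1185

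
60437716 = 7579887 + 52857829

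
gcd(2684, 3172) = 244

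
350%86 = 6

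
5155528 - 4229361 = 926167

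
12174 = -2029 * (-6)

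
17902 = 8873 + 9029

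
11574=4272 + 7302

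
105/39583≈0.00265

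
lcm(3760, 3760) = 3760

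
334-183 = 151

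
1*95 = 95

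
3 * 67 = 201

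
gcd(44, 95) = 1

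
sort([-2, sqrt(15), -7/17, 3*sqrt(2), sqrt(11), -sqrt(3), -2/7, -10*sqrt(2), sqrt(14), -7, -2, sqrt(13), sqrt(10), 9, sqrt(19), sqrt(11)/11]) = [-10*sqrt(2), -7, -2, -2, -sqrt(3), -7/17, -2/7, sqrt(11)/11, sqrt(10), sqrt(11), sqrt(13), sqrt(14), sqrt(15), 3*sqrt(2), sqrt(19), 9]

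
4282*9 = 38538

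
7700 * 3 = 23100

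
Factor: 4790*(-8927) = -1*2^1*5^1*79^1*113^1*479^1 = -42760330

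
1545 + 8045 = 9590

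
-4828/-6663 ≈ 0.725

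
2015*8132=16385980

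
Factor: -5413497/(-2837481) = 17^1 * 179^1 * 593^1 * 727^(-1) * 1301^(-1) = 1804499/945827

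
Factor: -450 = -1 * 2^1 * 3^2 * 5^2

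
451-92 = 359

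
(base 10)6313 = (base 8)14251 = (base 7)24256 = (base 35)55d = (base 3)22122211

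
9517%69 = 64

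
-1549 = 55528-57077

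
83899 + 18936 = 102835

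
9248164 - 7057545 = 2190619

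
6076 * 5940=36091440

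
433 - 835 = -402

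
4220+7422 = 11642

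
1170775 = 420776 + 749999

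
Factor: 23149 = 7^1 * 3307^1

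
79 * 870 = 68730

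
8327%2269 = 1520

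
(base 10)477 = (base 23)kh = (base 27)hi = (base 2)111011101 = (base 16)1dd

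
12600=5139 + 7461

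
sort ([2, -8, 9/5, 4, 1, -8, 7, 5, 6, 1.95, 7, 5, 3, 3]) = [-8, -8, 1, 9/5, 1.95, 2, 3, 3, 4, 5, 5, 6, 7, 7]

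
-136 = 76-212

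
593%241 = 111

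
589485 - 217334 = 372151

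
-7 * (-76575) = 536025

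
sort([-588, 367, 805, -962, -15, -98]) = [-962, -588, -98, -15, 367, 805]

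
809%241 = 86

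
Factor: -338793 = -1*3^1*7^1*13^1*17^1*73^1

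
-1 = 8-9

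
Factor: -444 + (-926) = -1 * 2^1 * 5^1 * 137^1 = -1370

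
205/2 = 102 + 1/2 = 102.50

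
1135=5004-3869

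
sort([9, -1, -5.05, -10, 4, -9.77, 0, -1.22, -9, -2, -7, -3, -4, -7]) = [-10, -9.77, -9, -7, -7, -5.05, -4, -3, -2, -1.22, -1, 0, 4, 9]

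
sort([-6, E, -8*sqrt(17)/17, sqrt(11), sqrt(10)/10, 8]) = [-6, -8*sqrt(17)/17, sqrt(10)/10, E, sqrt(11), 8]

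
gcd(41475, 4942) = 7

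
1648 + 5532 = 7180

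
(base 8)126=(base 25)3b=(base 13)68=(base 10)86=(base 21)42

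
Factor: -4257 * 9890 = -1 * 2^1 * 3^2 * 5^1 * 11^1 * 23^1 * 43^2 = -42101730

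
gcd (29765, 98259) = 1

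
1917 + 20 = 1937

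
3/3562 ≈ 0.000842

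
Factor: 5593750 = 2^1*5^6*179^1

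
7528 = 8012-484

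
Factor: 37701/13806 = 2^(-1)*13^(-1)*71^1 = 71/26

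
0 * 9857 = 0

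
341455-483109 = -141654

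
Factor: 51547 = 19^1 * 2713^1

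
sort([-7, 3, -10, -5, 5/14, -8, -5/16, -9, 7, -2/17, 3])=[-10, -9, -8, -7, -5, -5/16, -2/17, 5/14, 3, 3, 7]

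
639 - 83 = 556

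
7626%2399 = 429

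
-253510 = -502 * 505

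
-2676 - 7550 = -10226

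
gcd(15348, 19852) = 4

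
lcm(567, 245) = 19845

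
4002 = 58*69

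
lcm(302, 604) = 604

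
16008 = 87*184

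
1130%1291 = 1130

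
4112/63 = 65 + 17/63 ≈ 65.27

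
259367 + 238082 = 497449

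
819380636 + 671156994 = 1490537630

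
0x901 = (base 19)676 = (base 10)2305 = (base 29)2le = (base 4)210001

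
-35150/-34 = 17575/17 ≈ 1033.82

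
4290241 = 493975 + 3796266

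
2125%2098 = 27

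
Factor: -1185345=-1*3^2*5^1*7^1*53^1*71^1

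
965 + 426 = 1391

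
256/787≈0.325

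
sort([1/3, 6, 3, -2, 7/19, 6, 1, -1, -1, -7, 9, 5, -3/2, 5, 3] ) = [-7, -2, -3/2, -1, -1, 1/3, 7/19, 1, 3, 3, 5, 5, 6, 6, 9] 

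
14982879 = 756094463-741111584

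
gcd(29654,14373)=1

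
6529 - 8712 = -2183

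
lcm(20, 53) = 1060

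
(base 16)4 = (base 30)4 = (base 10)4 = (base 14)4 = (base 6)4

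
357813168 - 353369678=4443490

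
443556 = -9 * (-49284)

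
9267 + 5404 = 14671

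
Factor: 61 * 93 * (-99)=-1 * 3^3 * 11^1 * 31^1 * 61^1=-561627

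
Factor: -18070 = -1*2^1*5^1*13^1*139^1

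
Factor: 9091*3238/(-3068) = -1*2^(-1)*13^(-1)*59^(-1)*1619^1*9091^1 = -14718329/1534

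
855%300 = 255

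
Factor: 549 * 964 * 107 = 2^2 * 3^2 * 61^1 * 107^1 * 241^1 = 56628252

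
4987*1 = 4987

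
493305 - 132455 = 360850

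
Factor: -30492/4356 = -1 * 7^1 = -7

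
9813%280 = 13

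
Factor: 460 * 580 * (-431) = -1 * 2^4 * 5^2 * 23^1 * 29^1 * 431^1 = -114990800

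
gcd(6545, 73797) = 17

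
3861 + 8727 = 12588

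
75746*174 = 13179804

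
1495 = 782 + 713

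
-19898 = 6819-26717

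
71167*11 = 782837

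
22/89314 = 11/44657 ≈ 0.000246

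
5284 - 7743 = -2459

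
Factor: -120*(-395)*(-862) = -1*2^4*3^1*5^2*79^1*431^1 = -40858800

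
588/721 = 84/103 ≈ 0.816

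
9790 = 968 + 8822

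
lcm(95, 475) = 475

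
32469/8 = 4058 + 5/8 ≈ 4058.63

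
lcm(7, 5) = 35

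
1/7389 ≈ 0.000135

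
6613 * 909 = 6011217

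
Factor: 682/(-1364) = -1 * 2^(-1) = -1/2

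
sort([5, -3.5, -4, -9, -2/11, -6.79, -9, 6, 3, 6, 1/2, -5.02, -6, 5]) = [-9, -9, -6.79, -6, -5.02, -4, -3.5, -2/11, 1/2, 3, 5, 5, 6, 6]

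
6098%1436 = 354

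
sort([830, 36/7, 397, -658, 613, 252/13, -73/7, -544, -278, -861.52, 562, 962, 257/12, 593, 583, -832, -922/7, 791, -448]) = [-861.52, -832, -658, -544, -448, -278, -922/7, -73/7, 36/7, 252/13, 257/12, 397, 562, 583, 593, 613, 791, 830, 962]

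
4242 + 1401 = 5643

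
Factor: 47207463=3^1 * 67^1 * 234863^1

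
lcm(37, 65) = 2405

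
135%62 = 11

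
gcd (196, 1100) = 4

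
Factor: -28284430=-1*2^1*5^1*17^2*9787^1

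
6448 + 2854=9302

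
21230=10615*2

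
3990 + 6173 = 10163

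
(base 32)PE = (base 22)1F0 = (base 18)294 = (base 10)814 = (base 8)1456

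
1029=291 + 738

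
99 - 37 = 62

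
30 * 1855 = 55650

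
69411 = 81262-11851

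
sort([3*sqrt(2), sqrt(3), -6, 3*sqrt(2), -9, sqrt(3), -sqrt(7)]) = [-9, -6, -sqrt(7), sqrt(3), sqrt(3), 3*sqrt(2), 3*sqrt(2)]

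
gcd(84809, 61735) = 1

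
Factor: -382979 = -1 * 382979^1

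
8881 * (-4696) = -41705176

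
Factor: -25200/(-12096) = 2^(-2) * 3^(-1) * 5^2 = 25/12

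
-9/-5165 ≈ 0.00174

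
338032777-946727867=-608695090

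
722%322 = 78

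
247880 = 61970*4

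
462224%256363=205861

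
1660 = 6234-4574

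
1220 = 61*20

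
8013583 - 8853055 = -839472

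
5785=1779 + 4006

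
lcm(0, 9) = 0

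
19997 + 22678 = 42675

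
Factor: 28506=2^1*3^1*4751^1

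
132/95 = 1 + 37/95 ≈ 1.39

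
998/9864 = 499/4932≈0.101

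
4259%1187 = 698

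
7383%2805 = 1773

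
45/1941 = 15/647 ≈ 0.0232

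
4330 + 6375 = 10705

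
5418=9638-4220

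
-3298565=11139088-14437653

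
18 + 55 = 73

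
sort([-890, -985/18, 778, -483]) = [-890, -483, -985/18, 778]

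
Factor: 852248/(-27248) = -1*2^(-1)*13^(-1)*131^(-1)*106531^1 = -106531/3406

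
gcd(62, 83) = 1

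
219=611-392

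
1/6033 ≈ 0.000166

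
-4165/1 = -4165 = -4165.00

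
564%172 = 48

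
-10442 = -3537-6905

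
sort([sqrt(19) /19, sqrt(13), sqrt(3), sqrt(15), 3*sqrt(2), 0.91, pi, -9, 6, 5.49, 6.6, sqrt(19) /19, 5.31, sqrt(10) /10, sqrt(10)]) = [-9, sqrt(19) /19, sqrt(19) /19, sqrt(10) /10, 0.91, sqrt(3), pi, sqrt(10), sqrt(13), sqrt(15), 3*sqrt(2), 5.31, 5.49, 6, 6.6]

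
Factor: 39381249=3^1*43^1*305281^1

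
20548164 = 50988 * 403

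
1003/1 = 1003 = 1003.00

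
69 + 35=104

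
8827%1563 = 1012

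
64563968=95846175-31282207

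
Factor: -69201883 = -1 * 17^1 * 73^1 * 55763^1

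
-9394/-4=4697/2=2348.50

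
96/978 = 16/163 ≈ 0.0982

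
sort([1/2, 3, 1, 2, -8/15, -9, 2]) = [-9, -8/15, 1/2, 1, 2, 2, 3]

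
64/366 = 32/183 ≈ 0.175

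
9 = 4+5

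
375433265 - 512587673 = -137154408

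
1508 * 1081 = 1630148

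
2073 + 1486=3559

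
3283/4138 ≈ 0.793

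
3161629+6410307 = 9571936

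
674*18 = 12132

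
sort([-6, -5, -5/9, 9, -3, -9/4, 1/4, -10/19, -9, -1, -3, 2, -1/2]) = [-9, -6, -5, -3, -3, -9/4, -1, -5/9, -10/19, -1/2, 1/4, 2, 9]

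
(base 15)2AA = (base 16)262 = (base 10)610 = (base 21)181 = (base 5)4420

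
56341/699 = 80 + 421/699 ≈ 80.60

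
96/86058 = 16/14343 ≈ 0.00112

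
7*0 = 0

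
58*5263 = 305254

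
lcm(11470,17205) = 34410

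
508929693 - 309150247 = 199779446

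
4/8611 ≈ 0.000465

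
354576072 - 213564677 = 141011395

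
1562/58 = 26 + 27/29 ≈ 26.93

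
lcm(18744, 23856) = 262416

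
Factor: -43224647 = -1 * 113^1 * 382519^1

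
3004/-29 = -103-17/29 ≈ -103.59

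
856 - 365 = 491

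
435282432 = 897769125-462486693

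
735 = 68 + 667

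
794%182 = 66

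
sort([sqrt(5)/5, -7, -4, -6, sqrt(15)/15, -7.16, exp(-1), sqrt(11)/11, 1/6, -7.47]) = [-7.47, -7.16, -7, -6, -4, 1/6, sqrt(15)/15, sqrt(11)/11, exp(-1), sqrt(5)/5]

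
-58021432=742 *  (-78196)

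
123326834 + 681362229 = 804689063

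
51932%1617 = 188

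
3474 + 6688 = 10162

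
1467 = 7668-6201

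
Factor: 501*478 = 2^1*3^1*167^1*239^1 = 239478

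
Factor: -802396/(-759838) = 2^1*7^1*181^(-1)*2099^(-1)*28657^1 = 401198/379919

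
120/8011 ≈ 0.0150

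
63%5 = 3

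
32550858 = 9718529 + 22832329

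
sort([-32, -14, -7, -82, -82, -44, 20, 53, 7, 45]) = [-82, -82, -44, -32, -14, -7, 7, 20, 45, 53]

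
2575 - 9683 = -7108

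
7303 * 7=51121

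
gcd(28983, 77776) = 1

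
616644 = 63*9788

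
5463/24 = 227+5/8 ≈ 227.63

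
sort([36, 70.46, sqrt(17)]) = [sqrt(17), 36, 70.46]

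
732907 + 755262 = 1488169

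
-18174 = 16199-34373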